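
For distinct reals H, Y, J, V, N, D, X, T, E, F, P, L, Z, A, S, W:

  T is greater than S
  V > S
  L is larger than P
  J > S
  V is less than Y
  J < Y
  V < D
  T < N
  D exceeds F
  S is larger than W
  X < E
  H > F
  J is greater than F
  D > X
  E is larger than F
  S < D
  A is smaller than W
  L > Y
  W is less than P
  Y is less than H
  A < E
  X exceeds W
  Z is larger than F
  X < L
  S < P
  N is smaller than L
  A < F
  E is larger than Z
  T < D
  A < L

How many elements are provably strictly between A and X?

1

The relations place A below X. An element lies strictly between them when it is forced above A and also forced below X.
Above A: {F, W, S, V, T, J, D, Z, N, E, Y, H, P, L}. Below X: {W}.
Intersection: {W} — 1.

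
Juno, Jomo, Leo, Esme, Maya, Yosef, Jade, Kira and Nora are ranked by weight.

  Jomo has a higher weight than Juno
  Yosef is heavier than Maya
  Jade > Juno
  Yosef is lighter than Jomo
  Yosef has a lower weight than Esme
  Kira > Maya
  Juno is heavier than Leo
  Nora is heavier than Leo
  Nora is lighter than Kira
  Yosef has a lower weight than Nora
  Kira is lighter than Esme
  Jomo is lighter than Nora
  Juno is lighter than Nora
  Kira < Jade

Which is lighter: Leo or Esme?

Leo

Following the relations from Leo: Leo < Juno < Jomo < Nora < Kira < Esme.
So Leo < Esme; Leo is the lighter of the two.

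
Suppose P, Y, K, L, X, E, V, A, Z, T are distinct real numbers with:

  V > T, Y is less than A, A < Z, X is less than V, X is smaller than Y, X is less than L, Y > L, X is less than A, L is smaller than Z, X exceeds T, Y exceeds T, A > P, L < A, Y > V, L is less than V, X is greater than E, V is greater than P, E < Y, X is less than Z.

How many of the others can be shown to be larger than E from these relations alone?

Directly above E: X, Y.
One step further: L, V, A, Z (6 so far).
Nothing else is reachable above E; 6 in all.

6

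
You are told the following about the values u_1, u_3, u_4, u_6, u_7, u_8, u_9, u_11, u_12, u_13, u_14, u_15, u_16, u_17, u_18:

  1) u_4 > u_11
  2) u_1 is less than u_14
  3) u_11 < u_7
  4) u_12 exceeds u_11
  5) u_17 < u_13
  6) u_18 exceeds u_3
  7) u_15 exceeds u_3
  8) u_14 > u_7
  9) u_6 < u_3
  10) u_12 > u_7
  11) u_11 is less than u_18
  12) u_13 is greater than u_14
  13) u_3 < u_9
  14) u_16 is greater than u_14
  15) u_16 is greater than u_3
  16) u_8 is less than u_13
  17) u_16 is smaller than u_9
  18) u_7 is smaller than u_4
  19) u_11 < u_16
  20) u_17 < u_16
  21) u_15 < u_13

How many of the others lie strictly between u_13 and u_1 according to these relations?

1

The relations place u_1 below u_13. An element lies strictly between them when it is forced above u_1 and also forced below u_13.
Above u_1: {u_14, u_16, u_9}. Below u_13: {u_11, u_7, u_6, u_14, u_17, u_3, u_15, u_8}.
Intersection: {u_14} — 1.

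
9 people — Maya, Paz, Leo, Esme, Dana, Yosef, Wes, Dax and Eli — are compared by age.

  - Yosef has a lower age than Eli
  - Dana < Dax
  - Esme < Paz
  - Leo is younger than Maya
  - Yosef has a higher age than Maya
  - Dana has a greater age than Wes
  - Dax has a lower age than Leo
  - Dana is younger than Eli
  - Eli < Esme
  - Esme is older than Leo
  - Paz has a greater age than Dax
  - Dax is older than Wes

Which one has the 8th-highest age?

Chaining the given pairs: Wes < Dana < Dax < Leo < Maya < Yosef < Eli < Esme < Paz.
Counting 8 from the largest end gives Dana.

Dana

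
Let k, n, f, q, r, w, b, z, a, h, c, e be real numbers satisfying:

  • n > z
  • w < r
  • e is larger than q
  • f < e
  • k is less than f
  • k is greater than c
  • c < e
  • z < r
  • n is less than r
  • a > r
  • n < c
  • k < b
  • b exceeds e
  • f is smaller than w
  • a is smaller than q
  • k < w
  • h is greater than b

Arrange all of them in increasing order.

Nothing is placed below z, so it is least; from there z < n; n < c; c < k; k < f; f < w; w < r; r < a; a < q; q < e; e < b; b < h, each given directly.

z < n < c < k < f < w < r < a < q < e < b < h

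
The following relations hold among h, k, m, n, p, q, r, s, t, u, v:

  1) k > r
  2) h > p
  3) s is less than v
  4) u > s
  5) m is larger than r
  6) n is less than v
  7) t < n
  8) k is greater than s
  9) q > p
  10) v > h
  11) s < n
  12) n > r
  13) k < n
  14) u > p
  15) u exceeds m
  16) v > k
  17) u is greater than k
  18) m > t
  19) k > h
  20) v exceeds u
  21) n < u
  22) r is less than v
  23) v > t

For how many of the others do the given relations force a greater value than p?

6

The elements the relations force above p are h, k, n, q, u, v — no chain reaches any other.
That is 6.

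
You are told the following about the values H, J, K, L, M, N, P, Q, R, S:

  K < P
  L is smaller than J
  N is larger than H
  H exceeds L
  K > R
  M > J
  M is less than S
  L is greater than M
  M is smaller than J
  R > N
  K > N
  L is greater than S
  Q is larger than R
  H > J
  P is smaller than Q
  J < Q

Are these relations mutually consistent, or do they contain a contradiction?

inconsistent

We have J < M stated directly, yet also M < S < L < J by chaining the others — so M < J. Contradiction.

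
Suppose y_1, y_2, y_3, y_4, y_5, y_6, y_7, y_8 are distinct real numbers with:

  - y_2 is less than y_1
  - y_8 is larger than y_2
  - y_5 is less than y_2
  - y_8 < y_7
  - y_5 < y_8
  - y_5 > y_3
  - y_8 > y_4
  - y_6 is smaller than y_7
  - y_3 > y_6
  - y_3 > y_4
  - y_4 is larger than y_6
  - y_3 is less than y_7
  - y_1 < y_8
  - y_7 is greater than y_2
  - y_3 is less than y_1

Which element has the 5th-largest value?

y_5

The consecutive relations fix a unique order: y_6 < y_4 < y_3 < y_5 < y_2 < y_1 < y_8 < y_7.
Counting 5 from the largest end gives y_5.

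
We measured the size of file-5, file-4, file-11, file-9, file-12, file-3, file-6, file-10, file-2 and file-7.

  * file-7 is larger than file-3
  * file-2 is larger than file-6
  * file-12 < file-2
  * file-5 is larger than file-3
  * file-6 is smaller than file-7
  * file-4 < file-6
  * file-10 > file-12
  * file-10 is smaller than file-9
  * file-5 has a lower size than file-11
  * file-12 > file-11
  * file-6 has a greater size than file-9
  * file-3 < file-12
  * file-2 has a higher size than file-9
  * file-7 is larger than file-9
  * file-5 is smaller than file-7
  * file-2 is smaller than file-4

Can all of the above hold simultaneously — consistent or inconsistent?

inconsistent

Chaining the given relations yields file-2 < file-4 < file-6, so file-2 < file-6. But one relation states file-6 < file-2. These cannot both hold.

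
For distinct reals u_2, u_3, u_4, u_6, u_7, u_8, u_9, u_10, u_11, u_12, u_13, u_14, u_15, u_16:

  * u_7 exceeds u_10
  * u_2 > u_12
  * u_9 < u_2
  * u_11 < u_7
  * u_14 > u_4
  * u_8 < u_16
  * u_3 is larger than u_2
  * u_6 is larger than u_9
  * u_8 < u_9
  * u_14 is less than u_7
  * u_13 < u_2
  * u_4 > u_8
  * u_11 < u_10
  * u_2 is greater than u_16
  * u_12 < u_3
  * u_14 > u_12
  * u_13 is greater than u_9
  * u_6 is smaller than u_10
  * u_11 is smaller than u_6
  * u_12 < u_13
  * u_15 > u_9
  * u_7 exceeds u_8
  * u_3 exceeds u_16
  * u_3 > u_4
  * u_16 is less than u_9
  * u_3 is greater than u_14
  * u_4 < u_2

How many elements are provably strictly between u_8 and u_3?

6

The relations place u_8 below u_3. An element lies strictly between them when it is forced above u_8 and also forced below u_3.
Above u_8: {u_16, u_4, u_14, u_9, u_13, u_6, u_2, u_10, u_7, u_15}. Below u_3: {u_16, u_12, u_4, u_14, u_9, u_13, u_2}.
Intersection: {u_16, u_4, u_14, u_9, u_13, u_2} — 6.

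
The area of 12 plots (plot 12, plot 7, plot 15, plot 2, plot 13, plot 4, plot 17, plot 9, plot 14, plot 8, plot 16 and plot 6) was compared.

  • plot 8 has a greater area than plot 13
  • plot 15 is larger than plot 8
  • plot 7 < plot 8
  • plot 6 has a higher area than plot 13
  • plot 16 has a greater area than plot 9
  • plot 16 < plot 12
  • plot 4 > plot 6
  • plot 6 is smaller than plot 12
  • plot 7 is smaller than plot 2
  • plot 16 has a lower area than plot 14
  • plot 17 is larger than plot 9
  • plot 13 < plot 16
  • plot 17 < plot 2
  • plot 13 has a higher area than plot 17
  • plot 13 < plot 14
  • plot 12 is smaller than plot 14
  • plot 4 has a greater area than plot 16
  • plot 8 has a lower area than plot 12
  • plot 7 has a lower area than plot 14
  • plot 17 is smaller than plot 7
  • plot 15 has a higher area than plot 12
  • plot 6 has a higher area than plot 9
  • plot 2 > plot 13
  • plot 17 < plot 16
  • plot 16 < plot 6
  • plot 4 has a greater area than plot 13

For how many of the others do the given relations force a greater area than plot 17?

10

From plot 17 the given relations immediately reach plot 13, plot 16, plot 7, plot 2.
From those, plot 6, plot 4, plot 8, plot 12, plot 14 — 9 in total.
From those, plot 15 — 10 in total.
No other element is forced above plot 17 by the given relations, so the count is 10.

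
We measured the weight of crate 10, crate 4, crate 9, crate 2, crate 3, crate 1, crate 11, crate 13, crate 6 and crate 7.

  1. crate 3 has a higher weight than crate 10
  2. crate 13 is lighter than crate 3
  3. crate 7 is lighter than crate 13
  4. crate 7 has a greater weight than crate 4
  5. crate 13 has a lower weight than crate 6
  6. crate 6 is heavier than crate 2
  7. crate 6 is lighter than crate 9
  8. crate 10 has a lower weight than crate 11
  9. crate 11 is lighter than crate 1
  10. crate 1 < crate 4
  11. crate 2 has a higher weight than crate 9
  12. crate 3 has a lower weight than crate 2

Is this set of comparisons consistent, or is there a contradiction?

Chaining the given relations yields crate 2 < crate 6 < crate 9, so crate 2 < crate 9. But one relation states crate 9 < crate 2. These cannot both hold.

inconsistent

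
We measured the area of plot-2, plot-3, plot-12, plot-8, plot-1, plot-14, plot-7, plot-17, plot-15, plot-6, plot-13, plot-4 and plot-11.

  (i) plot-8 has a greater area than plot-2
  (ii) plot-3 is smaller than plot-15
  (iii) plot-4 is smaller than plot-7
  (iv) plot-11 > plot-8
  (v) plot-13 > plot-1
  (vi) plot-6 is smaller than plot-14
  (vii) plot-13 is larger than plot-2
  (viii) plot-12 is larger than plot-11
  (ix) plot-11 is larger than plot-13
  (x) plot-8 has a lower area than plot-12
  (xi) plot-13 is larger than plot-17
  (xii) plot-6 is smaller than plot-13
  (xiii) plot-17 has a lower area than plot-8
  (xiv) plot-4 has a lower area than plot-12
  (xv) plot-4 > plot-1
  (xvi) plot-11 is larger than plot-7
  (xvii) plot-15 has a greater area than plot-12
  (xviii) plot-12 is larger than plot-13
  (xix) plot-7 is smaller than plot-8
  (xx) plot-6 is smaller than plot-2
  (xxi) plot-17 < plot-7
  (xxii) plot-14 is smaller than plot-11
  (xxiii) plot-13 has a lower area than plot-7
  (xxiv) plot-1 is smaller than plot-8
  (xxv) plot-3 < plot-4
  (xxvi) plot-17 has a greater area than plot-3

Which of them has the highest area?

Chaining downward from plot-15: directly below it, plot-3, plot-12; then plot-4, plot-13, plot-8, plot-11; then plot-1, plot-17, plot-6, plot-2, plot-7, plot-14.
That covers every other element, and nothing is given above plot-15, so plot-15 is the highest area.

plot-15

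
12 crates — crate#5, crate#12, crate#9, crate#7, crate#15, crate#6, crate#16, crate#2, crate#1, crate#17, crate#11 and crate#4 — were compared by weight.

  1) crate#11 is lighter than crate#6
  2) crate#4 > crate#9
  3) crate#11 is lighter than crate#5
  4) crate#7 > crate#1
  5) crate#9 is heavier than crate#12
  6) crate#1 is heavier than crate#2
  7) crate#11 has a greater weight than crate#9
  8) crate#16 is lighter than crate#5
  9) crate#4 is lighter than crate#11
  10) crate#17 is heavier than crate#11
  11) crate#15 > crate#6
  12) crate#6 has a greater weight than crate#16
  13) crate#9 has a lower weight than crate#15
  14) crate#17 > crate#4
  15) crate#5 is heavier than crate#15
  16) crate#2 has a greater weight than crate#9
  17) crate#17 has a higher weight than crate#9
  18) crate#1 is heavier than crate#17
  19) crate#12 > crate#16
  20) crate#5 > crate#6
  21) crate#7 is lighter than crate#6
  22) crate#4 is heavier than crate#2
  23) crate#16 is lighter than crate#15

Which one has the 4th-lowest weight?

The consecutive relations fix a unique order: crate#16 < crate#12 < crate#9 < crate#2 < crate#4 < crate#11 < crate#17 < crate#1 < crate#7 < crate#6 < crate#15 < crate#5.
The 4th smallest is crate#2.

crate#2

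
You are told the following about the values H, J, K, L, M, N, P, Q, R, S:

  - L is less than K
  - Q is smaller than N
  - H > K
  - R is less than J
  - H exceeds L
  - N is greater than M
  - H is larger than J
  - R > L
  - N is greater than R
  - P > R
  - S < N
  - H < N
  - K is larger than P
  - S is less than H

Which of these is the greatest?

N

Q is not greatest since Q < N; L is not greatest since L < R; R is not greatest since R < N; P is not greatest since P < K; S is not greatest since S < N; K is not greatest since K < H; J is not greatest since J < H; H is not greatest since H < N; M is not greatest since M < N.
Only N has nothing above it, so N is the greatest.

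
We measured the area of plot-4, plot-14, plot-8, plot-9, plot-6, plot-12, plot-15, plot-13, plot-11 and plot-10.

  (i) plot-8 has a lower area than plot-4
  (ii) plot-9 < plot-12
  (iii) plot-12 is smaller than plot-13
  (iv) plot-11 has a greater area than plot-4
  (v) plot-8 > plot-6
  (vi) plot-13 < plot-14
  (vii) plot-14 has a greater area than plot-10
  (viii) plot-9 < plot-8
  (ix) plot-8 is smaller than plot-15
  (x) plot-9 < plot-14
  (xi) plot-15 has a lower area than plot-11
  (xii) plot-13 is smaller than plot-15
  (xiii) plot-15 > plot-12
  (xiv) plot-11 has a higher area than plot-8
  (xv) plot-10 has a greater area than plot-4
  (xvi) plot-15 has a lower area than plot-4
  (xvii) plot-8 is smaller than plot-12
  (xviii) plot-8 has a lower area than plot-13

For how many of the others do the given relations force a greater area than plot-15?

4

From plot-15 the given relations immediately reach plot-4, plot-11.
From those, plot-10 — 3 in total.
From those, plot-14 — 4 in total.
No other element is forced above plot-15 by the given relations, so the count is 4.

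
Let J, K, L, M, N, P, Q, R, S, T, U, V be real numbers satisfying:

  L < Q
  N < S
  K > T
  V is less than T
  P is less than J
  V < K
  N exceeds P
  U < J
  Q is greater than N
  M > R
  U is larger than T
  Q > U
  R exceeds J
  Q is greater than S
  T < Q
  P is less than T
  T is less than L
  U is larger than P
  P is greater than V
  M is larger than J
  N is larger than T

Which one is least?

V

Chaining upward from V: directly above it, P, T, K; then U, N, J, L, Q; then R, S, M.
That covers every other element, and nothing is given below V, so V is the least.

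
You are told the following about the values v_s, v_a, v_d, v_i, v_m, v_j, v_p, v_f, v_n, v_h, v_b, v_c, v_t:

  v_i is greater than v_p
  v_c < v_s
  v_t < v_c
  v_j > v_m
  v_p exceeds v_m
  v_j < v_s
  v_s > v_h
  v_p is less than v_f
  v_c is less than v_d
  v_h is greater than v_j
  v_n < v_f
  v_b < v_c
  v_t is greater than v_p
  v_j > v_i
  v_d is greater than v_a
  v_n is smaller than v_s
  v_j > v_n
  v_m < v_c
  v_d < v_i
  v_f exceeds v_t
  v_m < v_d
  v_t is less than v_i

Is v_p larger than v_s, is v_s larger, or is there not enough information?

v_s

v_p < v_t and v_t < v_c give v_p < v_c.
Then v_c < v_d extends the chain to v_d.
With v_d < v_i: v_p < v_t < v_c < v_d < v_i.
Then v_i < v_j extends the chain to v_j.
With v_j < v_h: v_p < v_t < v_c < v_d < v_i < v_j < v_h.
With v_h < v_s: v_p < v_t < v_c < v_d < v_i < v_j < v_h < v_s.
So v_s is larger.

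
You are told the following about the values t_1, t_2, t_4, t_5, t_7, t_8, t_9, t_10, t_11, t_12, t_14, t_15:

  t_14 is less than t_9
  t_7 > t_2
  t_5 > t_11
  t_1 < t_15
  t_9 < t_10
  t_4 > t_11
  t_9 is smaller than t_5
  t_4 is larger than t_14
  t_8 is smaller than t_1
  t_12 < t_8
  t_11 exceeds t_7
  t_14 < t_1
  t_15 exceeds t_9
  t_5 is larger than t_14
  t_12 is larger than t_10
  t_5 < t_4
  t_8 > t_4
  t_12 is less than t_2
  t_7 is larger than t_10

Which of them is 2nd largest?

t_1

Piecing the relations together gives one ordering: t_14 < t_9 < t_10 < t_12 < t_2 < t_7 < t_11 < t_5 < t_4 < t_8 < t_1 < t_15.
The 2nd largest is t_1.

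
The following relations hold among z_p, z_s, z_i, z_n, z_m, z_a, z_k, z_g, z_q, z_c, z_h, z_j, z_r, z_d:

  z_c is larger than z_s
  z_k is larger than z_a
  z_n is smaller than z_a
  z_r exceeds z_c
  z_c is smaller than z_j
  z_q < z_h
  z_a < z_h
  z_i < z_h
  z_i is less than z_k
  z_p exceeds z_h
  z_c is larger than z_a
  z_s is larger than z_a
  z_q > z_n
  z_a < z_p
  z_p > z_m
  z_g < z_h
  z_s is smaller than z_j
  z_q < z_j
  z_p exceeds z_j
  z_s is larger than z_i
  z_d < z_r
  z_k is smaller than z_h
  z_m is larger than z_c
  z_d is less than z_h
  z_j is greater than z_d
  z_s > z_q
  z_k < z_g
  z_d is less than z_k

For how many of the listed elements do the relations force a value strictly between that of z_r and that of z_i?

2

The relations place z_i below z_r. An element lies strictly between them when it is forced above z_i and also forced below z_r.
Above z_i: {z_s, z_c, z_k, z_m, z_j, z_g, z_h, z_p}. Below z_r: {z_n, z_q, z_a, z_d, z_s, z_c}.
Intersection: {z_s, z_c} — 2.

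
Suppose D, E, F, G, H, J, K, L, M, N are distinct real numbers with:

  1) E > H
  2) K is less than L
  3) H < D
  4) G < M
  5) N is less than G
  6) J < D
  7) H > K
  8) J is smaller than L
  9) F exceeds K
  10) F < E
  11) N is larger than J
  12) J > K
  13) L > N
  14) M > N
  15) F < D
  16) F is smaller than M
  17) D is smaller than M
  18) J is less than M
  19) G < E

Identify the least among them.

K

Chaining upward from K: directly above it, F, H, J, L; then N, E, D, M; then G.
That covers every other element, and nothing is given below K, so K is the least.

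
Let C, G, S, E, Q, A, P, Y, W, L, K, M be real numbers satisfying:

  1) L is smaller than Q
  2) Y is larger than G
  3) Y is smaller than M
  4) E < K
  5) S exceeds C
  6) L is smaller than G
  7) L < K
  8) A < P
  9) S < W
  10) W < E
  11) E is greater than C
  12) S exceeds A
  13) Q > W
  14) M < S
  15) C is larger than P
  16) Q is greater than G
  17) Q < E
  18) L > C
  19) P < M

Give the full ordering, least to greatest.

The consecutive links are each given: A < P; P < C; C < L; L < G; G < Y; Y < M; M < S; S < W; W < Q; Q < E; E < K.

A < P < C < L < G < Y < M < S < W < Q < E < K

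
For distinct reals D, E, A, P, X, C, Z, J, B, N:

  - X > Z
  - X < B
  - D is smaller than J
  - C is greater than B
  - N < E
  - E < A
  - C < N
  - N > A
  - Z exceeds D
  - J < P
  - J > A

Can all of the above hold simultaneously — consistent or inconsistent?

inconsistent

Chaining the given relations yields N < E < A, so N < A. But one relation states A < N. These cannot both hold.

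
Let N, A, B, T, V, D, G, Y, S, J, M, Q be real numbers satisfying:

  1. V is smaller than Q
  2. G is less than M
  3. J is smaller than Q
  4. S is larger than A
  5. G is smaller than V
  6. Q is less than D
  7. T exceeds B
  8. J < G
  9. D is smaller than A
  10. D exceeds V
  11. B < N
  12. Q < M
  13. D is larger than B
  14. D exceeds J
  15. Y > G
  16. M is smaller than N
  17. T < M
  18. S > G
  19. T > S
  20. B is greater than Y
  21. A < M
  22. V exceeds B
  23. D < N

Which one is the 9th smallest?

The consecutive relations fix a unique order: J < G < Y < B < V < Q < D < A < S < T < M < N.
Counting 9 from the smallest end gives S.

S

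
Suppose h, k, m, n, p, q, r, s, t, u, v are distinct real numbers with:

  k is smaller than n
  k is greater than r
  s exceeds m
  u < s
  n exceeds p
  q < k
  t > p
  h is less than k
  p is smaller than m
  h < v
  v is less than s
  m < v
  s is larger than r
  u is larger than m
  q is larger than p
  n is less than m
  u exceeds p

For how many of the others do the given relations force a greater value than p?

8

From p the given relations immediately reach q, t, n, m, u.
From those, k, v, s — 8 in total.
Nothing else is reachable above p; 8 in all.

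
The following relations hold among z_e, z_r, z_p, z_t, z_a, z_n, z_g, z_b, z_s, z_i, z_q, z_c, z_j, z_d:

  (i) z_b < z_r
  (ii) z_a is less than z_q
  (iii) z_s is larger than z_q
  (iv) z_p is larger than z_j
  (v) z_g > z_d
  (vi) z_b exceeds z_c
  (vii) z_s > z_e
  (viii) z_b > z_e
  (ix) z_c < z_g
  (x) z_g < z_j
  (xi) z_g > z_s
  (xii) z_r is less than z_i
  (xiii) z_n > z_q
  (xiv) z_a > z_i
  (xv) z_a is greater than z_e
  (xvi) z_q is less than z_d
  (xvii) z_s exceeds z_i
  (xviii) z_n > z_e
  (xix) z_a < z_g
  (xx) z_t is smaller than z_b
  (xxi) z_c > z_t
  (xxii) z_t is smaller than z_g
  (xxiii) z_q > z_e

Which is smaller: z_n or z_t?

Link the given pairs in sequence: z_t < z_c; z_c < z_b; z_b < z_r; z_r < z_i; z_i < z_a; z_a < z_q; z_q < z_n.
Chaining these gives z_t < z_c < z_b < z_r < z_i < z_a < z_q < z_n.
So z_t < z_n; z_t is the smaller of the two.

z_t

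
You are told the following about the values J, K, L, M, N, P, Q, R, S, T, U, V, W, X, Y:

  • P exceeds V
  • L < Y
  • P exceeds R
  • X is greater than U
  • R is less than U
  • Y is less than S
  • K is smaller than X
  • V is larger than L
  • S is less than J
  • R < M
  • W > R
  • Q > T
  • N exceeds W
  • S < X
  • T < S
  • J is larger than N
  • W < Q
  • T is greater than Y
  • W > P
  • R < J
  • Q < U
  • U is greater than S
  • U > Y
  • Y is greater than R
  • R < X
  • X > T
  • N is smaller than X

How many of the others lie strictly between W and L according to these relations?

Chaining upward from L reaches: Y, V, P, T, S, N, Q, J, U, X.
Chaining downward from W reaches: R, V, P.
Strictly between L and W are those in both lists: V, P — 2 elements.

2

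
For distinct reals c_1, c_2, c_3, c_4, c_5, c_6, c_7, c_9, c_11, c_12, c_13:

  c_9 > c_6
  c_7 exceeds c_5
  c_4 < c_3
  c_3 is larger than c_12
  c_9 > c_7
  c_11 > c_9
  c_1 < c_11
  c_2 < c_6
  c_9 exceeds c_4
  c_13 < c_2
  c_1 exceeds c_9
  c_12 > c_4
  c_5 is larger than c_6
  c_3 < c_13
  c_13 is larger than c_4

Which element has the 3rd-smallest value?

The consecutive relations fix a unique order: c_4 < c_12 < c_3 < c_13 < c_2 < c_6 < c_5 < c_7 < c_9 < c_1 < c_11.
The 3rd smallest is c_3.

c_3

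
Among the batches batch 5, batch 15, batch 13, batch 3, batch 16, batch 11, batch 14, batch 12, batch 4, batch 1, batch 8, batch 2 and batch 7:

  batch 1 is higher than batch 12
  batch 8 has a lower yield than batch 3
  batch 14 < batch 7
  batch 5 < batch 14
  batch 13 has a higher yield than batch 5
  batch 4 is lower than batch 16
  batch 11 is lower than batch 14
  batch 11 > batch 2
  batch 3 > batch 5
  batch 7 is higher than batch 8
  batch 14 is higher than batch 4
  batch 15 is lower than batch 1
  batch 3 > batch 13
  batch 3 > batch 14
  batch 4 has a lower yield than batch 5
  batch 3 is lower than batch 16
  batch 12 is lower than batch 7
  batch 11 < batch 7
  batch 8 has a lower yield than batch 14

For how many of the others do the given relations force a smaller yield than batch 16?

8

Directly below batch 16: batch 4, batch 3.
One step further: batch 8, batch 5, batch 14, batch 13 (6 so far).
One step further: batch 11 (7 so far).
One step further: batch 2 (8 so far).
Nothing else is reachable below batch 16; 8 in all.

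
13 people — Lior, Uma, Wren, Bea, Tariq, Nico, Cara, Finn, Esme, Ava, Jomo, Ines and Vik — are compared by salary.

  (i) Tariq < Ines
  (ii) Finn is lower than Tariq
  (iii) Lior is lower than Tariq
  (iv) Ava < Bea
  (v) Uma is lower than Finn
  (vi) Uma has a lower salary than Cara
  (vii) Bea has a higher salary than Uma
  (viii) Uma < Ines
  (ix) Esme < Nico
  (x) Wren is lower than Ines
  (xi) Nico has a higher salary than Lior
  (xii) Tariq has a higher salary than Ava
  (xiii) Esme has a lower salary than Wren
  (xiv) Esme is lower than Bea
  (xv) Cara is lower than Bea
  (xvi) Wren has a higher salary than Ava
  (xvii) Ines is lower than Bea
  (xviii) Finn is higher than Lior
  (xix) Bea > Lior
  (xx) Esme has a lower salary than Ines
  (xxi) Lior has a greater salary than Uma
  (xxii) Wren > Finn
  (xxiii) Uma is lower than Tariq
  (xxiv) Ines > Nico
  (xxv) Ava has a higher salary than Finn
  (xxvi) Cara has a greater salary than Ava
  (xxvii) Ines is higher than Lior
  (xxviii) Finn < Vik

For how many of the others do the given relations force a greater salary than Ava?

5

Directly above Ava: Cara, Wren, Tariq, Bea.
One step further: Ines (5 so far).
Nothing else is reachable above Ava; 5 in all.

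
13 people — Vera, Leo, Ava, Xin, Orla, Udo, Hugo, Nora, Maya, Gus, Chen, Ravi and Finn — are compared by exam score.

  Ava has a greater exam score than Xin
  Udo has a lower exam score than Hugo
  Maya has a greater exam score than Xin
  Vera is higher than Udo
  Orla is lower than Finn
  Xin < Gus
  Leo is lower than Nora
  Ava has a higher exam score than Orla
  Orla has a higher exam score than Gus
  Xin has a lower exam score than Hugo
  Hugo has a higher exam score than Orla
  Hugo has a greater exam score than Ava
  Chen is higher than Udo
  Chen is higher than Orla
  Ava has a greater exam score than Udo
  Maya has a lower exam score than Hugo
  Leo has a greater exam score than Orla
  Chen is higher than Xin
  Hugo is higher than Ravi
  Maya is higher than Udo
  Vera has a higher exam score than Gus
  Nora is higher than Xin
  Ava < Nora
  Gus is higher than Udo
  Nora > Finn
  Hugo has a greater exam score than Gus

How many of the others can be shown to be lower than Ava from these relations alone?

Directly below Ava: Udo, Xin, Orla.
One step further: Gus (4 so far).
No other element is forced below Ava by the given relations, so the count is 4.

4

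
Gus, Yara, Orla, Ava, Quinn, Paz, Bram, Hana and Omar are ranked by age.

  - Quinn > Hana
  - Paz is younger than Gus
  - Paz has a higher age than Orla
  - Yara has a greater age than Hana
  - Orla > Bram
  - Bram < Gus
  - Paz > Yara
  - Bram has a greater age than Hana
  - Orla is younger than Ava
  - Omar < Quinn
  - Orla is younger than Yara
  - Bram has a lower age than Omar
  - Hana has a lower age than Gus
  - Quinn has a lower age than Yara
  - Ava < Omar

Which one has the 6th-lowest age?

The consecutive relations fix a unique order: Hana < Bram < Orla < Ava < Omar < Quinn < Yara < Paz < Gus.
The 6th smallest is Quinn.

Quinn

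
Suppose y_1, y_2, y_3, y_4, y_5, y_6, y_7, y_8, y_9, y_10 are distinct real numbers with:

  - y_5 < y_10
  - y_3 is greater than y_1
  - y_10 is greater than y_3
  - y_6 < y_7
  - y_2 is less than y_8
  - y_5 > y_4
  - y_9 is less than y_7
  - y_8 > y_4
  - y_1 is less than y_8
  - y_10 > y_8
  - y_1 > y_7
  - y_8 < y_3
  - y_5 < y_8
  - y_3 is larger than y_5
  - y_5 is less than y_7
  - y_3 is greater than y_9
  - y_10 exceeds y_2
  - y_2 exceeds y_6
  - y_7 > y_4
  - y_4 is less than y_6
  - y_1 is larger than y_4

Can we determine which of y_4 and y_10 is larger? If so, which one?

The relevant relations are y_4 < y_5; y_5 < y_7; y_7 < y_1; y_1 < y_8; y_8 < y_3; y_3 < y_10.
Chaining these gives y_4 < y_5 < y_7 < y_1 < y_8 < y_3 < y_10.
So y_10 is larger.

y_10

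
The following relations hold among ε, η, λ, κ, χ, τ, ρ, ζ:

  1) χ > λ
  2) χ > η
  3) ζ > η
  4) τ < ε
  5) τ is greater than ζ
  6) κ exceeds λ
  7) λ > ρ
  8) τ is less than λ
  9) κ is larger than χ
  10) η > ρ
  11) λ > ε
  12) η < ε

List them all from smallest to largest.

ρ < η < ζ < τ < ε < λ < χ < κ

Each adjacent pair is fixed by a given relation: ρ < η; η < ζ; ζ < τ; τ < ε; ε < λ; λ < χ; χ < κ. Chaining them end to end gives the full order.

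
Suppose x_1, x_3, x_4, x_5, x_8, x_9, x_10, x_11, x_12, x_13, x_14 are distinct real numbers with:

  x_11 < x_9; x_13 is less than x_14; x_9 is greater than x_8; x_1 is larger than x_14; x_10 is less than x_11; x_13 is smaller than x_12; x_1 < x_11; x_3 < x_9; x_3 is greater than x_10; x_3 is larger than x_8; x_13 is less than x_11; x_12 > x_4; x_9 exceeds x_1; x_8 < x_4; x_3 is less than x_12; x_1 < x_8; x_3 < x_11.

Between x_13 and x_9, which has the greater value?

x_9

x_13 < x_14 and x_14 < x_1 give x_13 < x_1.
Then x_1 < x_8 extends the chain to x_8.
With x_8 < x_3: x_13 < x_14 < x_1 < x_8 < x_3.
With x_3 < x_11: x_13 < x_14 < x_1 < x_8 < x_3 < x_11.
With x_11 < x_9: x_13 < x_14 < x_1 < x_8 < x_3 < x_11 < x_9.
So x_13 < x_9; x_9 is the larger of the two.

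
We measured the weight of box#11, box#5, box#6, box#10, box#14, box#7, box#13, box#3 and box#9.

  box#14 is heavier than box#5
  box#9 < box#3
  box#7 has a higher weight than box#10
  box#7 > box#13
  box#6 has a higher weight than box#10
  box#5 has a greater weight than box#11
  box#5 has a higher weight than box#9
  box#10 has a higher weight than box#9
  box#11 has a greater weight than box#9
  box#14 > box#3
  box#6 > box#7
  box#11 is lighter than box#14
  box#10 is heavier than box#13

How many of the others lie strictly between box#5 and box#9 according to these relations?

1

The relations place box#9 below box#5. An element lies strictly between them when it is forced above box#9 and also forced below box#5.
Above box#9: {box#11, box#10, box#7, box#3, box#14, box#6}. Below box#5: {box#11}.
Intersection: {box#11} — 1.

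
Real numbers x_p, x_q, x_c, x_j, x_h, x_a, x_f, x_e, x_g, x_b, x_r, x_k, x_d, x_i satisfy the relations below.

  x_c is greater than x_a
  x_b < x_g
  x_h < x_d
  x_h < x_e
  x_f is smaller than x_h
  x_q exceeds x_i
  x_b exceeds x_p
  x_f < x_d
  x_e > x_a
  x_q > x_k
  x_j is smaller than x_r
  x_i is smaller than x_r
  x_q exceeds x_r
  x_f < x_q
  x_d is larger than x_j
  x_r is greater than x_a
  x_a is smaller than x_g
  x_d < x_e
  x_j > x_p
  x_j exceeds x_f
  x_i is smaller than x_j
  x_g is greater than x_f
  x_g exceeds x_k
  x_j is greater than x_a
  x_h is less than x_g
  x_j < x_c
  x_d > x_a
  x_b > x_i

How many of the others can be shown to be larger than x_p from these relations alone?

8

Directly above x_p: x_j, x_b.
One step further: x_r, x_c, x_d, x_g (6 so far).
One step further: x_q, x_e (8 so far).
No other element is forced above x_p by the given relations, so the count is 8.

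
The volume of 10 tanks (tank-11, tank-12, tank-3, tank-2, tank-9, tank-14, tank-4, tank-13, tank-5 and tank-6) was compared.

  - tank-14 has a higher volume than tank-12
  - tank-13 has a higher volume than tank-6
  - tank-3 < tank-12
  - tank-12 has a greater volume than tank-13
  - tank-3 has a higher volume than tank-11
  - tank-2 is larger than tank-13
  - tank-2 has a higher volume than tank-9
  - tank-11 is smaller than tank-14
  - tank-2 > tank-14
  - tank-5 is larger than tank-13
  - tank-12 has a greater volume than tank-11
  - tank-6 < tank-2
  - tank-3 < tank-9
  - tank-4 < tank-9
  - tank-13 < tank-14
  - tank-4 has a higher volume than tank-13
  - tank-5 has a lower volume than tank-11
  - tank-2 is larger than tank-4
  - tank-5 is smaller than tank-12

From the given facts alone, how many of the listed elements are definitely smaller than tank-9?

Directly below tank-9: tank-4, tank-3.
One step further: tank-13, tank-11 (4 so far).
One step further: tank-6, tank-5 (6 so far).
Nothing else is reachable below tank-9; 6 in all.

6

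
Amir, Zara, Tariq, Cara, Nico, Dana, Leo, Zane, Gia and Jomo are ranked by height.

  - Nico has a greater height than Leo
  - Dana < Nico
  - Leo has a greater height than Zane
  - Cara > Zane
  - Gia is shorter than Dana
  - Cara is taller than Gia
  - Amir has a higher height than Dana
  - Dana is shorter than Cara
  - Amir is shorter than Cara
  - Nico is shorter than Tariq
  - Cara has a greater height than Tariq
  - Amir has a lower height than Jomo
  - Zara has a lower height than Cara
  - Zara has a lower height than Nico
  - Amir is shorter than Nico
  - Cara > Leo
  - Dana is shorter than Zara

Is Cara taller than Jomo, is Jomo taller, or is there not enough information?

Following every chain through Jomo: below Jomo we get Gia, Dana, Amir.
Cara is not reached, and no chain runs the other way from Cara to Jomo.
So the given relations leave the order of Jomo and Cara undetermined.

undetermined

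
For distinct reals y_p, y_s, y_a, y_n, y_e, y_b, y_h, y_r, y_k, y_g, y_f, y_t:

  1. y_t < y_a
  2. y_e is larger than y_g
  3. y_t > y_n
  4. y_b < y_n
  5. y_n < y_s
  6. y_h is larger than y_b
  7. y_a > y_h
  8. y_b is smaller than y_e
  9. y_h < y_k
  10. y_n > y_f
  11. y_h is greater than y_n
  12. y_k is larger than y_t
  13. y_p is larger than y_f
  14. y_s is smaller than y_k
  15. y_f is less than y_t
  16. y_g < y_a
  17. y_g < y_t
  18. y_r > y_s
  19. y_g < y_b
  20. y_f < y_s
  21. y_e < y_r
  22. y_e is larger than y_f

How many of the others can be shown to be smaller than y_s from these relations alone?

4

Directly below y_s: y_f, y_n.
One step further: y_b (3 so far).
One step further: y_g (4 so far).
No other element is forced below y_s by the given relations, so the count is 4.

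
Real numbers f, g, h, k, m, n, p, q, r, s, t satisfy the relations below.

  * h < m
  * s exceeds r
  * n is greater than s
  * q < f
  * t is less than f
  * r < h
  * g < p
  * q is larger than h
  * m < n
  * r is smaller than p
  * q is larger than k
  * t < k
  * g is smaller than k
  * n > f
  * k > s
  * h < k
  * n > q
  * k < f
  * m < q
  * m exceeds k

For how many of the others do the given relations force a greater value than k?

Directly above k: m, q, f.
One step further: n (4 so far).
Nothing else is reachable above k; 4 in all.

4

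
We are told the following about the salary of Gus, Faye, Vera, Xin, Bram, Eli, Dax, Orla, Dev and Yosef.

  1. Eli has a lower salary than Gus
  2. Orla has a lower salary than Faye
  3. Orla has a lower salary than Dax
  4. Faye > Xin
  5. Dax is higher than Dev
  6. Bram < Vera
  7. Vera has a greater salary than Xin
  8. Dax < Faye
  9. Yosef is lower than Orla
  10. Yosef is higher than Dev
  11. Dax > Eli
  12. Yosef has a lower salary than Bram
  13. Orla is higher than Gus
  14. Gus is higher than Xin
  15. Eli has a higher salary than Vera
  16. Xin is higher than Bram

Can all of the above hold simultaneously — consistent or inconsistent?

consistent

Every relation is compatible with Dev < Yosef < Bram < Xin < Vera < Eli < Gus < Orla < Dax < Faye; the set is consistent.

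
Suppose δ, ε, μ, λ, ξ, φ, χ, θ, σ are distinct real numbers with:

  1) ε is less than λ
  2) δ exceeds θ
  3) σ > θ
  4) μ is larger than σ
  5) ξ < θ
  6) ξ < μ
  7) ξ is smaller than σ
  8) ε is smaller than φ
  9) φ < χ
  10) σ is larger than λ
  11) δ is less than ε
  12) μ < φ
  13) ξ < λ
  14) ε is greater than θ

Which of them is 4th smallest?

ε

The consecutive relations fix a unique order: ξ < θ < δ < ε < λ < σ < μ < φ < χ.
Counting 4 from the smallest end gives ε.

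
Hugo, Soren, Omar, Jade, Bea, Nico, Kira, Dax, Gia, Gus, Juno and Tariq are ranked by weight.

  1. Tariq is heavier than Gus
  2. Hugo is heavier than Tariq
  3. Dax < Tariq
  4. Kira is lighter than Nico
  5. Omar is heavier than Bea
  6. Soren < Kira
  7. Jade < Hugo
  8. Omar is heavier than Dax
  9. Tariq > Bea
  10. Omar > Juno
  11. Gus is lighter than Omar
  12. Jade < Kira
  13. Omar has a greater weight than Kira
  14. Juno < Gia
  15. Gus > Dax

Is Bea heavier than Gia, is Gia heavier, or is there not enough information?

Following every chain through Bea: above Bea we get Tariq, Hugo, Omar.
Gia is not reached, and no chain runs the other way from Gia to Bea.
So the given relations leave the order of Bea and Gia undetermined.

undetermined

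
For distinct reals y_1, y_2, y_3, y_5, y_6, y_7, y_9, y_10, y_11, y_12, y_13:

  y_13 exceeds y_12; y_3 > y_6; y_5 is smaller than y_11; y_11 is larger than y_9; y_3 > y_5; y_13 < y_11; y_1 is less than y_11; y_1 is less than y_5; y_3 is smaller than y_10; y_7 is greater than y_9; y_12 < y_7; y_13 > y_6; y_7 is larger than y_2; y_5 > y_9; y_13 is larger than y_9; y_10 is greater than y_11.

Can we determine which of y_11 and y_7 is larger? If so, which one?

undetermined

Following every chain through y_11: above y_11 we get y_10; below y_11 we get y_9, y_6, y_1, y_12, y_13, y_5.
y_7 is not reached, and no chain runs the other way from y_7 to y_11.
So the given relations leave the order of y_11 and y_7 undetermined.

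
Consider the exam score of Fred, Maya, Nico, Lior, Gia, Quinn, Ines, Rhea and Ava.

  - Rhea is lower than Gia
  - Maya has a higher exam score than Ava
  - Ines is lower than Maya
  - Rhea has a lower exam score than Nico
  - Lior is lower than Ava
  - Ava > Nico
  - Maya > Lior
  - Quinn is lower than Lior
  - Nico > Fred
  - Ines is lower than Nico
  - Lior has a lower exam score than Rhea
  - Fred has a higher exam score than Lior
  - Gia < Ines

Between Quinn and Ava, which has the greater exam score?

Ava

Quinn < Lior and Lior < Rhea give Quinn < Rhea.
Then Rhea < Gia extends the chain to Gia.
Then Gia < Ines extends the chain to Ines.
With Ines < Nico: Quinn < Lior < Rhea < Gia < Ines < Nico.
With Nico < Ava: Quinn < Lior < Rhea < Gia < Ines < Nico < Ava.
So Quinn < Ava; Ava is the higher of the two.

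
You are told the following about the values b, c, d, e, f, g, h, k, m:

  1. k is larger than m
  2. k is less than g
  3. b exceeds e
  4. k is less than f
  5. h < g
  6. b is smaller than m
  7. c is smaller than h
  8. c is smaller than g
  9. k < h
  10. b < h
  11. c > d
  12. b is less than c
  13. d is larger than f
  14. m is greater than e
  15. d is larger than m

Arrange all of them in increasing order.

e < b < m < k < f < d < c < h < g

Nothing is placed below e, so it is least; from there e < b; b < m; m < k; k < f; f < d; d < c; c < h; h < g, each given directly.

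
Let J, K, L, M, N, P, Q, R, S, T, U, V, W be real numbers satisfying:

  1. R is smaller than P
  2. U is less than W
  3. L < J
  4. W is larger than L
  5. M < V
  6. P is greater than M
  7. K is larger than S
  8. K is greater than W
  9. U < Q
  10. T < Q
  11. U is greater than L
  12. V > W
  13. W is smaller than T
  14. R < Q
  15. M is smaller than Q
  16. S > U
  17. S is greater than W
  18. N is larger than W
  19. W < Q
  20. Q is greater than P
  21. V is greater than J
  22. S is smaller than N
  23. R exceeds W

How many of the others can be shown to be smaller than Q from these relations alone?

7

The elements the relations force below Q are L, M, U, W, R, P, T — no chain reaches any other.
That is 7.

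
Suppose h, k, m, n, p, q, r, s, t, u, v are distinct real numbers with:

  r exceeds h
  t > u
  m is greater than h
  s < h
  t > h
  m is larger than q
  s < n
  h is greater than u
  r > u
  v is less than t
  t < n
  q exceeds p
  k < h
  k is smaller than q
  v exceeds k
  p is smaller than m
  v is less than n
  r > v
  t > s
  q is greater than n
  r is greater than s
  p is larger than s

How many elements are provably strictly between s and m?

The relations place s below m. An element lies strictly between them when it is forced above s and also forced below m.
Above s: {p, h, r, t, n, q}. Below m: {p, u, k, v, h, t, n, q}.
Intersection: {p, h, t, n, q} — 5.

5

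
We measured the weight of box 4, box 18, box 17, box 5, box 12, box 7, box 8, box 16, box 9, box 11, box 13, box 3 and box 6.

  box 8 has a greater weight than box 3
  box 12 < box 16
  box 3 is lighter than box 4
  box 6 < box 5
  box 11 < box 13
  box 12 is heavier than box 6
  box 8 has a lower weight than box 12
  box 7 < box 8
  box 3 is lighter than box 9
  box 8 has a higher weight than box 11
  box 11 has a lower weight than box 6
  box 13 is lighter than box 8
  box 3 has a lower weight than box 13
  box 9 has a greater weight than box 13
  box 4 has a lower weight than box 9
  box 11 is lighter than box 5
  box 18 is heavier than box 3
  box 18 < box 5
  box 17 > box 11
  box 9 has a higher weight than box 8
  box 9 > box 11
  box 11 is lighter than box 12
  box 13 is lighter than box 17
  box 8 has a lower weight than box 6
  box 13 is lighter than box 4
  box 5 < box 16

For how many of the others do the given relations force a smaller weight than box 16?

9

The elements the relations force below box 16 are box 3, box 7, box 11, box 13, box 8, box 6, box 18, box 12, box 5 — no chain reaches any other.
That is 9.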